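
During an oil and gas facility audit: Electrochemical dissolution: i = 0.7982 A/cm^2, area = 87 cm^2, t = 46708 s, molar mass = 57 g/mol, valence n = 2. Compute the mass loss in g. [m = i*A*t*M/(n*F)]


Apply Faraday's law: m = i*A*t*M / (n*F)
Total charge passed Q = i*A*t = 0.7982*87*46708 = 3243562.3272 C
m = Q*M/(n*F) = 3243562.3272*57/(2*96485) = 958.0922 g

958.0922 g


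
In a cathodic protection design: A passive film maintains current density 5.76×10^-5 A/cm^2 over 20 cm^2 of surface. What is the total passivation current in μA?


I = i_pass * A, then convert A → μA (×10^6)
I = 5.76×10^-5 * 20 * 10^6 = 1152.0 μA

1152.0 μA


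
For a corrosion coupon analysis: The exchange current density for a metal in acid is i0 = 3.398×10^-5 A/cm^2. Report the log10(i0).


i0 = 3.398×10^-5 A/cm^2
log10(i0) = -4.469

-4.469


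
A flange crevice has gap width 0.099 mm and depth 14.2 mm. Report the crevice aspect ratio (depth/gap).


Aspect ratio = depth / gap
Ratio = 14.2 / 0.099 = 143.4

143.4


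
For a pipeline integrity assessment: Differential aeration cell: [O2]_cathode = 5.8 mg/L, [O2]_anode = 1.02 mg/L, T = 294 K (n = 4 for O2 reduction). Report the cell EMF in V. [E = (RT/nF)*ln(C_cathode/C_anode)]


Apply the Nernst concentration-cell relation: E = (RT/nF)*ln(C_cathode/C_anode)
RT/nF = 8.314*294/(4*96485) = 0.00633341 V
ln(5.8/1.02) = 1.73806
E = 0.00633341 * 1.73806 = 0.01101 V

0.01101 V


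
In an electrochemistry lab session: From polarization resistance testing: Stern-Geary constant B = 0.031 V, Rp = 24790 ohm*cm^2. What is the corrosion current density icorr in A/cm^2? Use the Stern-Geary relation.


Apply the Stern-Geary relation: icorr = B / Rp
icorr = 0.031 / 24790 = 1.251×10^-6 A/cm^2

1.251×10^-6 A/cm^2


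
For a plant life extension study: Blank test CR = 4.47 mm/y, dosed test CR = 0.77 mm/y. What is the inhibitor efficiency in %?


Apply the inhibitor-efficiency definition: IE = (CR_blank − CR_inh)/CR_blank × 100
IE = (4.47 − 0.77) / 4.47 × 100
IE = 3.7 / 4.47 × 100 = 82.8 %

82.8 %


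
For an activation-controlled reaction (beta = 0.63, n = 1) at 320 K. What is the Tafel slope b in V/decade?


Apply the Tafel slope relation: b = 2.303*R*T/(beta*n*F)
Numerator: 2.303 * 8.314 * 320 = 6127.09
Denominator: 0.63 * 1 * 96485 = 60785.55
b = 6127.09 / 60785.55 = 0.101 V/decade

0.101 V/decade


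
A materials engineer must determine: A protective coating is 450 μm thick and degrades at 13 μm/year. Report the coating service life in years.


Service life = thickness / degradation rate
Life = 450 / 13 = 34.6 years

34.6 years


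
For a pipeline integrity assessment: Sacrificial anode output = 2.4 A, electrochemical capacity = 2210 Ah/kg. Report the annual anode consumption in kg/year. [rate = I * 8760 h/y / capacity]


Annual consumption = current * hours per year / capacity
Rate = 2.4 * 8760 / 2210 = 9.5 kg/year

9.5 kg/year


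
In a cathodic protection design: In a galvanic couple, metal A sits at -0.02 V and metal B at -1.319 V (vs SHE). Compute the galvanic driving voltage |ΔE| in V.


Driving voltage is the absolute potential difference.
|ΔE| = |-0.02 − (-1.319)| = 1.299 V

1.299 V


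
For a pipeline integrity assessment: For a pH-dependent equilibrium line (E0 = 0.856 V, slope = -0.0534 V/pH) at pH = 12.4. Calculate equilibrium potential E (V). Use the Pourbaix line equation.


Apply the Pourbaix line equation: E = E0 + slope*pH
E = 0.856 + (-0.0534)*12.4 = 0.856 + (-0.66216) = 0.19384 V
Rounded to 4 decimal places: E = 0.1938 V

0.1938 V


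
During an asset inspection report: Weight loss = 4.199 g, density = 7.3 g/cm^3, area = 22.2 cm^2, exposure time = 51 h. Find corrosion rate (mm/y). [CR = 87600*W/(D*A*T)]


Apply the mm/y weight-loss relation: CR = 87600 * W / (D * A * T)
Numerator: 87600 * 4.199 = 367832.4
Denominator: 7.3 * 22.2 * 51 = 8265.06
CR = 367832.4 / 8265.06 = 44.5045 mm/y

44.5045 mm/y


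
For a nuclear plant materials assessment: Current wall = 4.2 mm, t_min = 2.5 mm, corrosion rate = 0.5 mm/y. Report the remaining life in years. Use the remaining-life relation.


Apply the remaining-life relation: RL = (t_current − t_min) / CR
RL = (4.2 − 2.5) / 0.5 = 1.7 / 0.5 = 3.4 years

3.4 years


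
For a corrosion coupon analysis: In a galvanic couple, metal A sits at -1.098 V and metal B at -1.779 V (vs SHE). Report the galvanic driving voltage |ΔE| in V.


Driving voltage is the absolute potential difference.
|ΔE| = |-1.098 − (-1.779)| = 0.681 V

0.681 V


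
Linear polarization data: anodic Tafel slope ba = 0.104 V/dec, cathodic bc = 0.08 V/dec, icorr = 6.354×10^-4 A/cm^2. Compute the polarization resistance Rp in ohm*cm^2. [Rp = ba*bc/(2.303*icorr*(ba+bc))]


Apply the Stern-Geary equation: Rp = ba*bc / (2.303*icorr*(ba+bc))
ba*bc = 0.104*0.08 = 0.00832
ba+bc = 0.184; 2.303*icorr*(ba+bc) = 2.303*6.354×10^-4*0.184 = 2.6925202×10^-4
Rp = 0.00832 / 2.6925202×10^-4 = 30.9 ohm*cm^2

30.9 ohm*cm^2


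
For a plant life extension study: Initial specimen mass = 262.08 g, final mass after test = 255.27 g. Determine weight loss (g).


Weight loss = initial − final
WL = 262.08 − 255.27 = 6.81 g

6.81 g


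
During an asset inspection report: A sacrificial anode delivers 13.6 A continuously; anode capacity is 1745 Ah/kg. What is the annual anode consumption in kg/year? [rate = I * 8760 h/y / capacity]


Annual consumption = current * hours per year / capacity
Rate = 13.6 * 8760 / 1745 = 68.3 kg/year

68.3 kg/year


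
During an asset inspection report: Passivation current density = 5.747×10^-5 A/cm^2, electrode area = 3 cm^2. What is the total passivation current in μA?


I = i_pass * A, then convert A → μA (×10^6)
I = 5.747×10^-5 * 3 * 10^6 = 172.41 μA

172.41 μA


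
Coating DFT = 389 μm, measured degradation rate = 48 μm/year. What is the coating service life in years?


Service life = thickness / degradation rate
Life = 389 / 48 = 8.1 years

8.1 years


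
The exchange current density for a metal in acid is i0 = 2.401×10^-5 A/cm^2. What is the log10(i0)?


i0 = 2.401×10^-5 A/cm^2
log10(i0) = -4.62

-4.62


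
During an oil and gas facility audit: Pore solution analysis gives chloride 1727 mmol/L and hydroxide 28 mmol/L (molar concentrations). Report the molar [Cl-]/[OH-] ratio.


Threshold parameter = [Cl-] / [OH-] (molar basis; both in mmol/L, so units cancel)
Ratio = 1727 / 28 = 61.68

61.68


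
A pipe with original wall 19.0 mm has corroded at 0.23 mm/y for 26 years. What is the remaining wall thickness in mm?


Remaining wall = original − CR × time
t = 19.0 − 0.23*26 = 19.0 − 5.98 = 13.02 mm

13.02 mm


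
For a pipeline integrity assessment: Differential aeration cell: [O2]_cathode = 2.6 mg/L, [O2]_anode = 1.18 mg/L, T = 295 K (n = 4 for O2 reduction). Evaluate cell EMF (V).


Apply the Nernst concentration-cell relation: E = (RT/nF)*ln(C_cathode/C_anode)
RT/nF = 8.314*295/(4*96485) = 0.00635495 V
ln(2.6/1.18) = 0.79
E = 0.00635495 * 0.79 = 0.00502 V

0.00502 V


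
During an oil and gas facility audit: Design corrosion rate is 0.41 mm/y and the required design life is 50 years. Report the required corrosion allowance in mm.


Corrosion allowance = CR × design life
CA = 0.41 * 50 = 20.5 mm

20.5 mm


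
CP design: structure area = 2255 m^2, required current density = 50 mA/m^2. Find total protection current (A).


I = area * current density, then convert mA → A (÷1000)
I = 2255 * 50 / 1000 = 112.75 A

112.75 A


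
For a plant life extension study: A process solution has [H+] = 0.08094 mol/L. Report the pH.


pH = −log10[H+]
pH = −log10(0.08094) = 1.09

1.09


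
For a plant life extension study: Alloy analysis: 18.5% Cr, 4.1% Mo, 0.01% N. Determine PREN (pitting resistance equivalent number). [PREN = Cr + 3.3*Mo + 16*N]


Apply the PREN formula: PREN = Cr + 3.3*Mo + 16*N
PREN = 18.5 + 3.3*4.1 + 16*0.01
PREN = 18.5 + 13.53 + 0.16 = 32.19

32.19


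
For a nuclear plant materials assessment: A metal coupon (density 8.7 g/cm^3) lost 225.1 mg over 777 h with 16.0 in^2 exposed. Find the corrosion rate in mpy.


Apply the mpy weight-loss relation: CR = 534 * W / (D * A * T)
Numerator: 534 * 225.1 = 120203.4
Denominator: 8.7 * 16.0 * 777 = 108158.4
CR = 120203.4 / 108158.4 = 1.1114 mpy

1.1114 mpy


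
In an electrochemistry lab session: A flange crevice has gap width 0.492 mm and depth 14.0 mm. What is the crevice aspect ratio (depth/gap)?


Aspect ratio = depth / gap
Ratio = 14.0 / 0.492 = 28.5

28.5


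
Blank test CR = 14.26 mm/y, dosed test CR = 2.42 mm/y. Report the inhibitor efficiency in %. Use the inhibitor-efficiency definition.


Apply the inhibitor-efficiency definition: IE = (CR_blank − CR_inh)/CR_blank × 100
IE = (14.26 − 2.42) / 14.26 × 100
IE = 11.84 / 14.26 × 100 = 83.0 %

83.0 %


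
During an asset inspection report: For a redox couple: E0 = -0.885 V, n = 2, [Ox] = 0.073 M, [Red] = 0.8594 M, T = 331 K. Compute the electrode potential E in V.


Apply the Nernst equation: E = E0 + (RT/nF)*ln([Ox]/[Red])
Step 1: RT/nF = 8.314*331/(2*96485) = 0.01426094 V
Step 2: [Ox]/[Red] = 0.073/0.8594 = 0.084943
Step 3: ln(0.084943) = -2.465775
Step 4: correction = 0.01426094 * -2.465775 = -0.0352 V
E = -0.885 + -0.0352 = -0.9202 V

-0.9202 V


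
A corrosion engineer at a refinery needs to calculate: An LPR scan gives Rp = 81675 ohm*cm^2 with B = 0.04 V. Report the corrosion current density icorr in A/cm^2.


Apply the Stern-Geary relation: icorr = B / Rp
icorr = 0.04 / 81675 = 4.897×10^-7 A/cm^2

4.897×10^-7 A/cm^2


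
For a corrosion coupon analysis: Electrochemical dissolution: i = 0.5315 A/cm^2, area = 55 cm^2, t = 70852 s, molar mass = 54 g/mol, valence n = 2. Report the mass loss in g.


Apply Faraday's law: m = i*A*t*M / (n*F)
Total charge passed Q = i*A*t = 0.5315*55*70852 = 2071181.09 C
m = Q*M/(n*F) = 2071181.09*54/(2*96485) = 579.5915 g

579.5915 g


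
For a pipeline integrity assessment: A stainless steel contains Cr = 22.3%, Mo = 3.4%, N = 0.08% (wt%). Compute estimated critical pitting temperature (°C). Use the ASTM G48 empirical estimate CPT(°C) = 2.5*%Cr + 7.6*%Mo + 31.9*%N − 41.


Apply the ASTM G48 empirical CPT estimate: CPT(°C) = 2.5*%Cr + 7.6*%Mo + 31.9*%N − 41
2.5*22.3 = 55.75; 7.6*3.4 = 25.84; 31.9*0.08 = 2.552
CPT = 55.75 + 25.84 + 2.552 − 41 = 43.142 °C
Rounded to 0.1 °C: CPT ≈ 43.1 °C

43.1 °C


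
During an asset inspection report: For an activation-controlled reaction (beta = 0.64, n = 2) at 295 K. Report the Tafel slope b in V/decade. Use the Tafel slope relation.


Apply the Tafel slope relation: b = 2.303*R*T/(beta*n*F)
Numerator: 2.303 * 8.314 * 295 = 5648.41
Denominator: 0.64 * 2 * 96485 = 123500.8
b = 5648.41 / 123500.8 = 0.0457 V/decade

0.0457 V/decade


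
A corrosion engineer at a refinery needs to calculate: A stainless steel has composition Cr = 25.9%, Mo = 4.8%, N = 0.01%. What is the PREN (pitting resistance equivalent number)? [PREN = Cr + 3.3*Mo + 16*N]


Apply the PREN formula: PREN = Cr + 3.3*Mo + 16*N
PREN = 25.9 + 3.3*4.8 + 16*0.01
PREN = 25.9 + 15.84 + 0.16 = 41.9

41.9


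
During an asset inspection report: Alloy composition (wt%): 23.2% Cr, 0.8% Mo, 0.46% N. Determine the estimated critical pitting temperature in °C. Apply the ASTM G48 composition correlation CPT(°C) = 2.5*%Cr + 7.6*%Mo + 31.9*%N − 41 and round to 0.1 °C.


Apply the ASTM G48 empirical CPT estimate: CPT(°C) = 2.5*%Cr + 7.6*%Mo + 31.9*%N − 41
2.5*23.2 = 58; 7.6*0.8 = 6.08; 31.9*0.46 = 14.674
CPT = 58 + 6.08 + 14.674 − 41 = 37.754 °C
Rounded to 0.1 °C: CPT ≈ 37.8 °C

37.8 °C


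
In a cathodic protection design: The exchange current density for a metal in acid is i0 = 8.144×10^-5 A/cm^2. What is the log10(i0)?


i0 = 8.144×10^-5 A/cm^2
log10(i0) = -4.089

-4.089


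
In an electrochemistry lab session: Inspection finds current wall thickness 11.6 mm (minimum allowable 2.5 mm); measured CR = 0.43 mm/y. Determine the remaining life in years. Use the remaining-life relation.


Apply the remaining-life relation: RL = (t_current − t_min) / CR
RL = (11.6 − 2.5) / 0.43 = 9.1 / 0.43 = 21.2 years

21.2 years


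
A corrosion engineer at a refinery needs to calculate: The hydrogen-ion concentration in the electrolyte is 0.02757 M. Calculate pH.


pH = −log10[H+]
pH = −log10(0.02757) = 1.56

1.56


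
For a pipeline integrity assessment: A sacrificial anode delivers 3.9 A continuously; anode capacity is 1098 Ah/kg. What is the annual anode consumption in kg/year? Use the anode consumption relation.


Annual consumption = current * hours per year / capacity
Rate = 3.9 * 8760 / 1098 = 31.1 kg/year

31.1 kg/year


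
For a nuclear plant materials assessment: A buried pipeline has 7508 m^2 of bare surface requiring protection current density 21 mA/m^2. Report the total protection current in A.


I = area * current density, then convert mA → A (÷1000)
I = 7508 * 21 / 1000 = 157.67 A

157.67 A


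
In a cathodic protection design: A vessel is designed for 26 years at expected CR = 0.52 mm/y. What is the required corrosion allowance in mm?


Corrosion allowance = CR × design life
CA = 0.52 * 26 = 13.52 mm

13.52 mm


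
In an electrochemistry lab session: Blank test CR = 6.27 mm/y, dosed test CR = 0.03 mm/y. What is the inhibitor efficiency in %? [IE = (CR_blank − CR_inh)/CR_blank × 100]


Apply the inhibitor-efficiency definition: IE = (CR_blank − CR_inh)/CR_blank × 100
IE = (6.27 − 0.03) / 6.27 × 100
IE = 6.24 / 6.27 × 100 = 99.5 %

99.5 %


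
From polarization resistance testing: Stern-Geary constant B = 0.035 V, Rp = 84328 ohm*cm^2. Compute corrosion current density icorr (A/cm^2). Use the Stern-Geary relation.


Apply the Stern-Geary relation: icorr = B / Rp
icorr = 0.035 / 84328 = 4.15×10^-7 A/cm^2

4.15×10^-7 A/cm^2


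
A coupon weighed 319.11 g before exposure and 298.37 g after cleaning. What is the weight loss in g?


Weight loss = initial − final
WL = 319.11 − 298.37 = 20.74 g

20.74 g


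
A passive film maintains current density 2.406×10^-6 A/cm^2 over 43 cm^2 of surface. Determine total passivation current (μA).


I = i_pass * A, then convert A → μA (×10^6)
I = 2.406×10^-6 * 43 * 10^6 = 103.46 μA

103.46 μA


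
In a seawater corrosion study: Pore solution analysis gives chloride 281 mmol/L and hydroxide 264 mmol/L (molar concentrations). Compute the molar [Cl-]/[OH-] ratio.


Threshold parameter = [Cl-] / [OH-] (molar basis; both in mmol/L, so units cancel)
Ratio = 281 / 264 = 1.06

1.06


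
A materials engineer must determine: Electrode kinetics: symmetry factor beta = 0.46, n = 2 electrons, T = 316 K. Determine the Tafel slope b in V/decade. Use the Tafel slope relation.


Apply the Tafel slope relation: b = 2.303*R*T/(beta*n*F)
Numerator: 2.303 * 8.314 * 316 = 6050.5
Denominator: 0.46 * 2 * 96485 = 88766.2
b = 6050.5 / 88766.2 = 0.0682 V/decade

0.0682 V/decade


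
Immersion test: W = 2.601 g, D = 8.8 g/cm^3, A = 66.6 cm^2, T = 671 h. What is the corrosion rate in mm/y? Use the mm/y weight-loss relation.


Apply the mm/y weight-loss relation: CR = 87600 * W / (D * A * T)
Numerator: 87600 * 2.601 = 227847.6
Denominator: 8.8 * 66.6 * 671 = 393259.68
CR = 227847.6 / 393259.68 = 0.5794 mm/y

0.5794 mm/y


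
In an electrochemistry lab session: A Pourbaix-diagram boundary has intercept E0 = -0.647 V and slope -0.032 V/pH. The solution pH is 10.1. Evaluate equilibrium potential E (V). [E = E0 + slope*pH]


Apply the Pourbaix line equation: E = E0 + slope*pH
E = -0.647 + (-0.032)*10.1 = -0.647 + (-0.3232) = -0.9702 V
Rounded to 3 decimal places: E = -0.970 V

-0.970 V


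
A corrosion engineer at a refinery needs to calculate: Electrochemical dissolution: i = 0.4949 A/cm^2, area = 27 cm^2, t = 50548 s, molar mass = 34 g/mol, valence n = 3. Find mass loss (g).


Apply Faraday's law: m = i*A*t*M / (n*F)
Total charge passed Q = i*A*t = 0.4949*27*50548 = 675437.5404 C
m = Q*M/(n*F) = 675437.5404*34/(3*96485) = 79.33833 g

79.33833 g


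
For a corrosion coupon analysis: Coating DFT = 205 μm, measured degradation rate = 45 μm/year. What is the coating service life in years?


Service life = thickness / degradation rate
Life = 205 / 45 = 4.6 years

4.6 years


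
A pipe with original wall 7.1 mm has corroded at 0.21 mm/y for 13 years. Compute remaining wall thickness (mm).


Remaining wall = original − CR × time
t = 7.1 − 0.21*13 = 7.1 − 2.73 = 4.37 mm

4.37 mm


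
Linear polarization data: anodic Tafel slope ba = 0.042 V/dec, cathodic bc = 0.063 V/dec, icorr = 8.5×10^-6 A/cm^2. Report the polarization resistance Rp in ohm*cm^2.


Apply the Stern-Geary equation: Rp = ba*bc / (2.303*icorr*(ba+bc))
ba*bc = 0.042*0.063 = 0.002646
ba+bc = 0.105; 2.303*icorr*(ba+bc) = 2.303*8.5×10^-6*0.105 = 2.0554275×10^-6
Rp = 0.002646 / 2.0554275×10^-6 = 1287.3 ohm*cm^2

1287.3 ohm*cm^2


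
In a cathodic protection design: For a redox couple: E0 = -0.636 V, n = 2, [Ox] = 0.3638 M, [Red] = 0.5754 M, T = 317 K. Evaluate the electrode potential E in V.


Apply the Nernst equation: E = E0 + (RT/nF)*ln([Ox]/[Red])
Step 1: RT/nF = 8.314*317/(2*96485) = 0.01365776 V
Step 2: [Ox]/[Red] = 0.3638/0.5754 = 0.632256
Step 3: ln(0.632256) = -0.458461
Step 4: correction = 0.01365776 * -0.458461 = -0.0063 V
E = -0.636 + -0.0063 = -0.6423 V

-0.6423 V


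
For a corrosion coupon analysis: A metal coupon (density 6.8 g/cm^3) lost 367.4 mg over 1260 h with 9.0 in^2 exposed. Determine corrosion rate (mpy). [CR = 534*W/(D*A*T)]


Apply the mpy weight-loss relation: CR = 534 * W / (D * A * T)
Numerator: 534 * 367.4 = 196191.6
Denominator: 6.8 * 9.0 * 1260 = 77112.0
CR = 196191.6 / 77112.0 = 2.544 mpy

2.544 mpy


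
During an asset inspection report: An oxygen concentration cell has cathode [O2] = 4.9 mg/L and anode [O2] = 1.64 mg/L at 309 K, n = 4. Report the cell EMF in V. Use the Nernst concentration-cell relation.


Apply the Nernst concentration-cell relation: E = (RT/nF)*ln(C_cathode/C_anode)
RT/nF = 8.314*309/(4*96485) = 0.00665654 V
ln(4.9/1.64) = 1.09454
E = 0.00665654 * 1.09454 = 0.00729 V

0.00729 V


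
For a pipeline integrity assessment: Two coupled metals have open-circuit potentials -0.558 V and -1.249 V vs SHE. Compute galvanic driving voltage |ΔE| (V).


Driving voltage is the absolute potential difference.
|ΔE| = |-0.558 − (-1.249)| = 0.691 V

0.691 V


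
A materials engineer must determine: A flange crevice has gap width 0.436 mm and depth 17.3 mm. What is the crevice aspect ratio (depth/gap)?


Aspect ratio = depth / gap
Ratio = 17.3 / 0.436 = 39.7

39.7


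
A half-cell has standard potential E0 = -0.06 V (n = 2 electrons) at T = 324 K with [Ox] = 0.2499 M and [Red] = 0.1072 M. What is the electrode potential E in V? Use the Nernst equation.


Apply the Nernst equation: E = E0 + (RT/nF)*ln([Ox]/[Red])
Step 1: RT/nF = 8.314*324/(2*96485) = 0.01395935 V
Step 2: [Ox]/[Red] = 0.2499/0.1072 = 2.331157
Step 3: ln(2.331157) = 0.846365
Step 4: correction = 0.01395935 * 0.846365 = 0.012 V
E = -0.06 + 0.012 = -0.048 V

-0.048 V


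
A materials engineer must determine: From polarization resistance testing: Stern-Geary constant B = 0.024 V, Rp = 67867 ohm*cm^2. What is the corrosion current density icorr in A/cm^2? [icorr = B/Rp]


Apply the Stern-Geary relation: icorr = B / Rp
icorr = 0.024 / 67867 = 3.536×10^-7 A/cm^2

3.536×10^-7 A/cm^2


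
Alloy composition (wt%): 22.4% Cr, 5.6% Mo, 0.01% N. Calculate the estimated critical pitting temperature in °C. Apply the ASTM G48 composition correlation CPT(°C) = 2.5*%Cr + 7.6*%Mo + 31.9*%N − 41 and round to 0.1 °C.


Apply the ASTM G48 empirical CPT estimate: CPT(°C) = 2.5*%Cr + 7.6*%Mo + 31.9*%N − 41
2.5*22.4 = 56; 7.6*5.6 = 42.56; 31.9*0.01 = 0.319
CPT = 56 + 42.56 + 0.319 − 41 = 57.879 °C
Rounded to 0.1 °C: CPT ≈ 57.9 °C

57.9 °C


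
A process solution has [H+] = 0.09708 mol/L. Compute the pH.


pH = −log10[H+]
pH = −log10(0.09708) = 1.01

1.01


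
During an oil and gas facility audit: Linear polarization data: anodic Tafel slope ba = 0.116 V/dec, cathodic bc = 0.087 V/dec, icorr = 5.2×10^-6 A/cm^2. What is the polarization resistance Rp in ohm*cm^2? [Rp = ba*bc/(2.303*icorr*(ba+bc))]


Apply the Stern-Geary equation: Rp = ba*bc / (2.303*icorr*(ba+bc))
ba*bc = 0.116*0.087 = 0.010092
ba+bc = 0.203; 2.303*icorr*(ba+bc) = 2.303*5.2×10^-6*0.203 = 2.4310468×10^-6
Rp = 0.010092 / 2.4310468×10^-6 = 4151.3 ohm*cm^2

4151.3 ohm*cm^2


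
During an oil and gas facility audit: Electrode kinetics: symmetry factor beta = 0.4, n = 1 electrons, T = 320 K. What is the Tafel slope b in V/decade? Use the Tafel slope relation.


Apply the Tafel slope relation: b = 2.303*R*T/(beta*n*F)
Numerator: 2.303 * 8.314 * 320 = 6127.09
Denominator: 0.4 * 1 * 96485 = 38594.0
b = 6127.09 / 38594.0 = 0.1588 V/decade

0.1588 V/decade


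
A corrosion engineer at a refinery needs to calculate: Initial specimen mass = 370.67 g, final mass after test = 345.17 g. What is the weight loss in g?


Weight loss = initial − final
WL = 370.67 − 345.17 = 25.5 g

25.5 g


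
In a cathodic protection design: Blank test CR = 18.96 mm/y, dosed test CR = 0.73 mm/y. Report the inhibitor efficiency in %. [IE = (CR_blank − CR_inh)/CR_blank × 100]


Apply the inhibitor-efficiency definition: IE = (CR_blank − CR_inh)/CR_blank × 100
IE = (18.96 − 0.73) / 18.96 × 100
IE = 18.23 / 18.96 × 100 = 96.1 %

96.1 %


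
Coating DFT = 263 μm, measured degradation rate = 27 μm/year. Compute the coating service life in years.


Service life = thickness / degradation rate
Life = 263 / 27 = 9.7 years

9.7 years


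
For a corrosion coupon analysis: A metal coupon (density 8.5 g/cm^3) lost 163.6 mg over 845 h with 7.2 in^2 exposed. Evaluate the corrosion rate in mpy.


Apply the mpy weight-loss relation: CR = 534 * W / (D * A * T)
Numerator: 534 * 163.6 = 87362.4
Denominator: 8.5 * 7.2 * 845 = 51714.0
CR = 87362.4 / 51714.0 = 1.68934 mpy

1.68934 mpy


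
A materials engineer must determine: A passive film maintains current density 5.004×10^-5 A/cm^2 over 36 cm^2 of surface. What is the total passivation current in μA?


I = i_pass * A, then convert A → μA (×10^6)
I = 5.004×10^-5 * 36 * 10^6 = 1801.44 μA

1801.44 μA


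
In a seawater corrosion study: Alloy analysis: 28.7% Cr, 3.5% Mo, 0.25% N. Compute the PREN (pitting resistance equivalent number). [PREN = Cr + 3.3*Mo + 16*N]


Apply the PREN formula: PREN = Cr + 3.3*Mo + 16*N
PREN = 28.7 + 3.3*3.5 + 16*0.25
PREN = 28.7 + 11.55 + 4.0 = 44.25

44.25


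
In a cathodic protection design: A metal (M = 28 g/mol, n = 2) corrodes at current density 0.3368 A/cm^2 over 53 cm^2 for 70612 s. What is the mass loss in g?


Apply Faraday's law: m = i*A*t*M / (n*F)
Total charge passed Q = i*A*t = 0.3368*53*70612 = 1260452.4448 C
m = Q*M/(n*F) = 1260452.4448*28/(2*96485) = 182.892 g

182.892 g


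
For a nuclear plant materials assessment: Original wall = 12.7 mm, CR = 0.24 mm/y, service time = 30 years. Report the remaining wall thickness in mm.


Remaining wall = original − CR × time
t = 12.7 − 0.24*30 = 12.7 − 7.2 = 5.5 mm

5.5 mm


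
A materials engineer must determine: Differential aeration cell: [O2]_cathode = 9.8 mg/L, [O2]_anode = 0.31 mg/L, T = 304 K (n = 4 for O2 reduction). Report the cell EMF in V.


Apply the Nernst concentration-cell relation: E = (RT/nF)*ln(C_cathode/C_anode)
RT/nF = 8.314*304/(4*96485) = 0.00654883 V
ln(9.8/0.31) = 3.45357
E = 0.00654883 * 3.45357 = 0.02262 V

0.02262 V


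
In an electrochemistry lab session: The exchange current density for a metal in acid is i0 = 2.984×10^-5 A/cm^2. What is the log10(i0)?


i0 = 2.984×10^-5 A/cm^2
log10(i0) = -4.525

-4.525


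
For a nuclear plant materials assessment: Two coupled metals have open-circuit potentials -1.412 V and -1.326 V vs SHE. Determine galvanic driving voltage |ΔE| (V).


Driving voltage is the absolute potential difference.
|ΔE| = |-1.412 − (-1.326)| = 0.086 V

0.086 V


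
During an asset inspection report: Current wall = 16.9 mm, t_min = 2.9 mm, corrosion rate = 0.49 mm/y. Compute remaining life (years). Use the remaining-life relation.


Apply the remaining-life relation: RL = (t_current − t_min) / CR
RL = (16.9 − 2.9) / 0.49 = 14.0 / 0.49 = 28.6 years

28.6 years


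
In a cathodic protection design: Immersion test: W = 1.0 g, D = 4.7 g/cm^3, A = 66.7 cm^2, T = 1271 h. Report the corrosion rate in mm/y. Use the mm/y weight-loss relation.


Apply the mm/y weight-loss relation: CR = 87600 * W / (D * A * T)
Numerator: 87600 * 1.0 = 87600.0
Denominator: 4.7 * 66.7 * 1271 = 398445.79
CR = 87600.0 / 398445.79 = 0.21985 mm/y

0.21985 mm/y


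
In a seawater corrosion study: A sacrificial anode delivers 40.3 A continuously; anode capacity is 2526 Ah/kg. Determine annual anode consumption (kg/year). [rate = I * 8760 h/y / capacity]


Annual consumption = current * hours per year / capacity
Rate = 40.3 * 8760 / 2526 = 139.8 kg/year

139.8 kg/year


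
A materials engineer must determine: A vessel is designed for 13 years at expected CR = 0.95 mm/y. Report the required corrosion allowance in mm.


Corrosion allowance = CR × design life
CA = 0.95 * 13 = 12.35 mm

12.35 mm


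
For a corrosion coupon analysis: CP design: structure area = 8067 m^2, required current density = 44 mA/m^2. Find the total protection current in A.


I = area * current density, then convert mA → A (÷1000)
I = 8067 * 44 / 1000 = 354.95 A

354.95 A


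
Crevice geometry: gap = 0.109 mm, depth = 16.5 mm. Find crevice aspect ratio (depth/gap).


Aspect ratio = depth / gap
Ratio = 16.5 / 0.109 = 151.4

151.4


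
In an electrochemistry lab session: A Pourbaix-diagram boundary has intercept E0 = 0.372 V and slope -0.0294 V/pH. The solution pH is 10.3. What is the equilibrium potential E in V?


Apply the Pourbaix line equation: E = E0 + slope*pH
E = 0.372 + (-0.0294)*10.3 = 0.372 + (-0.30282) = 0.06918 V
Rounded to 4 decimal places: E = 0.0692 V

0.0692 V


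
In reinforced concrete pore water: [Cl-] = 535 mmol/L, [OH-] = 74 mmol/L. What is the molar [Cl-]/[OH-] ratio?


Threshold parameter = [Cl-] / [OH-] (molar basis; both in mmol/L, so units cancel)
Ratio = 535 / 74 = 7.23

7.23


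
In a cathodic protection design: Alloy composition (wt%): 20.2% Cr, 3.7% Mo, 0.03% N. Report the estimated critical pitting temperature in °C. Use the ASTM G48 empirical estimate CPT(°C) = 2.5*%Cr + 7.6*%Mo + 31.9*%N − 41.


Apply the ASTM G48 empirical CPT estimate: CPT(°C) = 2.5*%Cr + 7.6*%Mo + 31.9*%N − 41
2.5*20.2 = 50.5; 7.6*3.7 = 28.12; 31.9*0.03 = 0.957
CPT = 50.5 + 28.12 + 0.957 − 41 = 38.577 °C
Rounded to 0.1 °C: CPT ≈ 38.6 °C

38.6 °C


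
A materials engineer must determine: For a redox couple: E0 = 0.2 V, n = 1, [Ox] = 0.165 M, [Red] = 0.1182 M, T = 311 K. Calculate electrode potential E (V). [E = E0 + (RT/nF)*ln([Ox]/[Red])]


Apply the Nernst equation: E = E0 + (RT/nF)*ln([Ox]/[Red])
Step 1: RT/nF = 8.314*311/(1*96485) = 0.02679851 V
Step 2: [Ox]/[Red] = 0.165/0.1182 = 1.395939
Step 3: ln(1.395939) = 0.333567
Step 4: correction = 0.02679851 * 0.333567 = 0.0089 V
E = 0.2 + 0.0089 = 0.2089 V

0.2089 V


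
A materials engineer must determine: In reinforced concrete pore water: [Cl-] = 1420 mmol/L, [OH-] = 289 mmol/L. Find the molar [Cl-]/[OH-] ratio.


Threshold parameter = [Cl-] / [OH-] (molar basis; both in mmol/L, so units cancel)
Ratio = 1420 / 289 = 4.91

4.91


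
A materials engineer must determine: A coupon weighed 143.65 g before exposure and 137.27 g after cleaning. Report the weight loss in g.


Weight loss = initial − final
WL = 143.65 − 137.27 = 6.38 g

6.38 g


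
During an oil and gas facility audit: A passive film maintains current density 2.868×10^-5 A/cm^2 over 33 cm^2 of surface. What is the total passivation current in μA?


I = i_pass * A, then convert A → μA (×10^6)
I = 2.868×10^-5 * 33 * 10^6 = 946.44 μA

946.44 μA


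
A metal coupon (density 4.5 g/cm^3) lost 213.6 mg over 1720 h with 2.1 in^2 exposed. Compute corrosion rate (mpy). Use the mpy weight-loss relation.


Apply the mpy weight-loss relation: CR = 534 * W / (D * A * T)
Numerator: 534 * 213.6 = 114062.4
Denominator: 4.5 * 2.1 * 1720 = 16254.0
CR = 114062.4 / 16254.0 = 7.0175 mpy

7.0175 mpy


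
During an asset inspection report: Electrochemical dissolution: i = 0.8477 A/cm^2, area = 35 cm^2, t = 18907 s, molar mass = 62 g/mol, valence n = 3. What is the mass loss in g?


Apply Faraday's law: m = i*A*t*M / (n*F)
Total charge passed Q = i*A*t = 0.8477*35*18907 = 560961.2365 C
m = Q*M/(n*F) = 560961.2365*62/(3*96485) = 120.1555 g

120.1555 g


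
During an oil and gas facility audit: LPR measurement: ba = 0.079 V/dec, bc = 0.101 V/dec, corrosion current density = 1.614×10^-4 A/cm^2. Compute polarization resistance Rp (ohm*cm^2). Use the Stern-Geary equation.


Apply the Stern-Geary equation: Rp = ba*bc / (2.303*icorr*(ba+bc))
ba*bc = 0.079*0.101 = 0.007979
ba+bc = 0.18; 2.303*icorr*(ba+bc) = 2.303*1.614×10^-4*0.18 = 6.6906756×10^-5
Rp = 0.007979 / 6.6906756×10^-5 = 119.26 ohm*cm^2

119.26 ohm*cm^2


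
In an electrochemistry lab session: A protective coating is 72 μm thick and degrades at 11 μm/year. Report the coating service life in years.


Service life = thickness / degradation rate
Life = 72 / 11 = 6.5 years

6.5 years


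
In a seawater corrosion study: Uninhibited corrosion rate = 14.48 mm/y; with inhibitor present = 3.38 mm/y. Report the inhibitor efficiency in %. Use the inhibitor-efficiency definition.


Apply the inhibitor-efficiency definition: IE = (CR_blank − CR_inh)/CR_blank × 100
IE = (14.48 − 3.38) / 14.48 × 100
IE = 11.1 / 14.48 × 100 = 76.7 %

76.7 %


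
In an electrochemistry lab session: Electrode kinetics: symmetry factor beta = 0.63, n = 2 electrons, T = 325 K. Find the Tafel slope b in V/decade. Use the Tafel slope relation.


Apply the Tafel slope relation: b = 2.303*R*T/(beta*n*F)
Numerator: 2.303 * 8.314 * 325 = 6222.82
Denominator: 0.63 * 2 * 96485 = 121571.1
b = 6222.82 / 121571.1 = 0.051 V/decade

0.051 V/decade


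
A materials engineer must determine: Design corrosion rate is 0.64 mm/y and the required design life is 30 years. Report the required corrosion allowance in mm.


Corrosion allowance = CR × design life
CA = 0.64 * 30 = 19.2 mm

19.2 mm


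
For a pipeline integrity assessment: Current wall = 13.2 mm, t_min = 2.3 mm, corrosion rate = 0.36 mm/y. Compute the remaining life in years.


Apply the remaining-life relation: RL = (t_current − t_min) / CR
RL = (13.2 − 2.3) / 0.36 = 10.9 / 0.36 = 30.3 years

30.3 years


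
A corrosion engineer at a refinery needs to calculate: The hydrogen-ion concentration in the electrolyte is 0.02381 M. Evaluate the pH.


pH = −log10[H+]
pH = −log10(0.02381) = 1.62

1.62


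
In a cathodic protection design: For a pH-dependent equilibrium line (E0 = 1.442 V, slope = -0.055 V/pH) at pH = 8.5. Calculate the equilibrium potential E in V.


Apply the Pourbaix line equation: E = E0 + slope*pH
E = 1.442 + (-0.055)*8.5 = 1.442 + (-0.4675) = 0.9745 V
Rounded to 4 decimal places: E = 0.9745 V

0.9745 V


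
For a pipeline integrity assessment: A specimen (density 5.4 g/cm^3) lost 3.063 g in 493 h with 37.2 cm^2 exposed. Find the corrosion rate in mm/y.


Apply the mm/y weight-loss relation: CR = 87600 * W / (D * A * T)
Numerator: 87600 * 3.063 = 268318.8
Denominator: 5.4 * 37.2 * 493 = 99033.84
CR = 268318.8 / 99033.84 = 2.709365 mm/y

2.709365 mm/y


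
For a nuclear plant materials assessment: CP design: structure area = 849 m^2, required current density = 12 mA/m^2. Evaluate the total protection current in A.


I = area * current density, then convert mA → A (÷1000)
I = 849 * 12 / 1000 = 10.19 A

10.19 A


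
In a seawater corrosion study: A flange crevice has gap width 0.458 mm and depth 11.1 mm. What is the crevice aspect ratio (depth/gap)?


Aspect ratio = depth / gap
Ratio = 11.1 / 0.458 = 24.2

24.2


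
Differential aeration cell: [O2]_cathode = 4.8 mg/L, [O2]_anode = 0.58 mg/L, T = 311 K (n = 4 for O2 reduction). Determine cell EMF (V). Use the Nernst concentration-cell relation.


Apply the Nernst concentration-cell relation: E = (RT/nF)*ln(C_cathode/C_anode)
RT/nF = 8.314*311/(4*96485) = 0.00669963 V
ln(4.8/0.58) = 2.11334
E = 0.00669963 * 2.11334 = 0.01416 V

0.01416 V


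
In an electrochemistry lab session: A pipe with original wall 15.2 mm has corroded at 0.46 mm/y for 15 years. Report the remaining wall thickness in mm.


Remaining wall = original − CR × time
t = 15.2 − 0.46*15 = 15.2 − 6.9 = 8.3 mm

8.3 mm


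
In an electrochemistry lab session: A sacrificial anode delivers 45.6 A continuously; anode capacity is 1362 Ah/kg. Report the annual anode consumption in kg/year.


Annual consumption = current * hours per year / capacity
Rate = 45.6 * 8760 / 1362 = 293.3 kg/year

293.3 kg/year


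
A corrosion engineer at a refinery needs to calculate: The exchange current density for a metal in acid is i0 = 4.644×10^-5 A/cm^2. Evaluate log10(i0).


i0 = 4.644×10^-5 A/cm^2
log10(i0) = -4.333

-4.333


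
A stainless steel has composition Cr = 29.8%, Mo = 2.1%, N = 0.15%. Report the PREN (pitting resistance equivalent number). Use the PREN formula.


Apply the PREN formula: PREN = Cr + 3.3*Mo + 16*N
PREN = 29.8 + 3.3*2.1 + 16*0.15
PREN = 29.8 + 6.93 + 2.4 = 39.13

39.13


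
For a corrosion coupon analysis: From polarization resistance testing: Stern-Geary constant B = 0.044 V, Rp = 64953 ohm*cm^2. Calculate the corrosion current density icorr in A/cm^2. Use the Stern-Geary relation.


Apply the Stern-Geary relation: icorr = B / Rp
icorr = 0.044 / 64953 = 6.774×10^-7 A/cm^2

6.774×10^-7 A/cm^2


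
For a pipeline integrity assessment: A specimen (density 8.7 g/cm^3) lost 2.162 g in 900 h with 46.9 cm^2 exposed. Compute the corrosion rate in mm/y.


Apply the mm/y weight-loss relation: CR = 87600 * W / (D * A * T)
Numerator: 87600 * 2.162 = 189391.2
Denominator: 8.7 * 46.9 * 900 = 367227.0
CR = 189391.2 / 367227.0 = 0.5157 mm/y

0.5157 mm/y


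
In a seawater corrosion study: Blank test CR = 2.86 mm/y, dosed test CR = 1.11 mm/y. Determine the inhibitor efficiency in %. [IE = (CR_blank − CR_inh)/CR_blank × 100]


Apply the inhibitor-efficiency definition: IE = (CR_blank − CR_inh)/CR_blank × 100
IE = (2.86 − 1.11) / 2.86 × 100
IE = 1.75 / 2.86 × 100 = 61.2 %

61.2 %


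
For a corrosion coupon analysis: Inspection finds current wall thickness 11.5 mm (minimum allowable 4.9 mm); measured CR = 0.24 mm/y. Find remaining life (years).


Apply the remaining-life relation: RL = (t_current − t_min) / CR
RL = (11.5 − 4.9) / 0.24 = 6.6 / 0.24 = 27.5 years

27.5 years


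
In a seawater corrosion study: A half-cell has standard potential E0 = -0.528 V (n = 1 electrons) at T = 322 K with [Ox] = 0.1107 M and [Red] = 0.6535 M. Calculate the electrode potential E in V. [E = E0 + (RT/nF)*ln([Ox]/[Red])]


Apply the Nernst equation: E = E0 + (RT/nF)*ln([Ox]/[Red])
Step 1: RT/nF = 8.314*322/(1*96485) = 0.02774636 V
Step 2: [Ox]/[Red] = 0.1107/0.6535 = 0.169396
Step 3: ln(0.169396) = -1.775516
Step 4: correction = 0.02774636 * -1.775516 = -0.049 V
E = -0.528 + -0.049 = -0.577 V

-0.577 V


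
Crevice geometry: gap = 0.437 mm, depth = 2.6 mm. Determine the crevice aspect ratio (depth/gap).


Aspect ratio = depth / gap
Ratio = 2.6 / 0.437 = 5.9

5.9


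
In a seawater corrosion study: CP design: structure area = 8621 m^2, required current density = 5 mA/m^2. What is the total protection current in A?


I = area * current density, then convert mA → A (÷1000)
I = 8621 * 5 / 1000 = 43.11 A

43.11 A


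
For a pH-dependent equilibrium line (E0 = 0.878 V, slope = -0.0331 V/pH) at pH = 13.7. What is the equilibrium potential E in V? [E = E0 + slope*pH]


Apply the Pourbaix line equation: E = E0 + slope*pH
E = 0.878 + (-0.0331)*13.7 = 0.878 + (-0.45347) = 0.42453 V
Rounded to 3 decimal places: E = 0.425 V

0.425 V


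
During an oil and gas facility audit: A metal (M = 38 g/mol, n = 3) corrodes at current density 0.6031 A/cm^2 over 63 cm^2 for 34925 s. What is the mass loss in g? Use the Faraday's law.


Apply Faraday's law: m = i*A*t*M / (n*F)
Total charge passed Q = i*A*t = 0.6031*63*34925 = 1326985.8525 C
m = Q*M/(n*F) = 1326985.8525*38/(3*96485) = 174.2083 g

174.2083 g


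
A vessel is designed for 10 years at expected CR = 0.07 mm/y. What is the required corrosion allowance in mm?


Corrosion allowance = CR × design life
CA = 0.07 * 10 = 0.7 mm

0.7 mm


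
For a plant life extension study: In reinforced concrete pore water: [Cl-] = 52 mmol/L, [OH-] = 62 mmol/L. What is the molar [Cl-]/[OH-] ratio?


Threshold parameter = [Cl-] / [OH-] (molar basis; both in mmol/L, so units cancel)
Ratio = 52 / 62 = 0.84

0.84


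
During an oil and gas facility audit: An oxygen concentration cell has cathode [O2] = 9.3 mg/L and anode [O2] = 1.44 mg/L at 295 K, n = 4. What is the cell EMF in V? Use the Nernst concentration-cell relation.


Apply the Nernst concentration-cell relation: E = (RT/nF)*ln(C_cathode/C_anode)
RT/nF = 8.314*295/(4*96485) = 0.00635495 V
ln(9.3/1.44) = 1.86537
E = 0.00635495 * 1.86537 = 0.01185 V

0.01185 V


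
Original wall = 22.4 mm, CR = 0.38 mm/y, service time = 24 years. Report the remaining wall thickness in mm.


Remaining wall = original − CR × time
t = 22.4 − 0.38*24 = 22.4 − 9.12 = 13.28 mm

13.28 mm


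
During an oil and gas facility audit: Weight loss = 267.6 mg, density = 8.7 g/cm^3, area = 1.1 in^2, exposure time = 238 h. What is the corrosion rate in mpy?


Apply the mpy weight-loss relation: CR = 534 * W / (D * A * T)
Numerator: 534 * 267.6 = 142898.4
Denominator: 8.7 * 1.1 * 238 = 2277.66
CR = 142898.4 / 2277.66 = 62.7391 mpy

62.7391 mpy


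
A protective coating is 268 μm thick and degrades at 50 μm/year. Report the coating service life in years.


Service life = thickness / degradation rate
Life = 268 / 50 = 5.4 years

5.4 years


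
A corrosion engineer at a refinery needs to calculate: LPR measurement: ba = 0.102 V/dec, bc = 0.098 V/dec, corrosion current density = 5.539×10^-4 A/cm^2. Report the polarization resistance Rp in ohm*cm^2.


Apply the Stern-Geary equation: Rp = ba*bc / (2.303*icorr*(ba+bc))
ba*bc = 0.102*0.098 = 0.009996
ba+bc = 0.2; 2.303*icorr*(ba+bc) = 2.303*5.539×10^-4*0.2 = 2.5512634×10^-4
Rp = 0.009996 / 2.5512634×10^-4 = 39.2 ohm*cm^2

39.2 ohm*cm^2


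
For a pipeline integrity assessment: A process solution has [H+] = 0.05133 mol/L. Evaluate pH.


pH = −log10[H+]
pH = −log10(0.05133) = 1.29

1.29


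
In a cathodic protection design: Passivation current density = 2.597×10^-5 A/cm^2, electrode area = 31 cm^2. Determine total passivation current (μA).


I = i_pass * A, then convert A → μA (×10^6)
I = 2.597×10^-5 * 31 * 10^6 = 805.07 μA

805.07 μA


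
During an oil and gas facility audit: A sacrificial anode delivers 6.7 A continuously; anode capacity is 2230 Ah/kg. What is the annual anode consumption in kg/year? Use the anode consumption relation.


Annual consumption = current * hours per year / capacity
Rate = 6.7 * 8760 / 2230 = 26.3 kg/year

26.3 kg/year


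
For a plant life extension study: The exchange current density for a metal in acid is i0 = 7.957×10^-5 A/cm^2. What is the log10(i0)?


i0 = 7.957×10^-5 A/cm^2
log10(i0) = -4.099

-4.099


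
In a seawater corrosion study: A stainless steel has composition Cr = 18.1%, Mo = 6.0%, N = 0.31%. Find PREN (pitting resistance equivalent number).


Apply the PREN formula: PREN = Cr + 3.3*Mo + 16*N
PREN = 18.1 + 3.3*6.0 + 16*0.31
PREN = 18.1 + 19.8 + 4.96 = 42.86

42.86
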